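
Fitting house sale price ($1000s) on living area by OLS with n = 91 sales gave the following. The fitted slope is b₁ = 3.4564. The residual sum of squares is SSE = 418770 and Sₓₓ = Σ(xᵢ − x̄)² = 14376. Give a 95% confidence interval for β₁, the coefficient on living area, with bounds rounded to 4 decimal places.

MSE = SSE/(n − 2) = 418770/89 = 4705.28.
SE(b₁) = √(MSE/Sₓₓ) = √(4705.28/14376) = 0.572102.
df = n − 2 = 89.
t* = t_{0.025, 89} = 1.986979.
Margin = t* × SE = 1.986979 × 0.572102 = 1.136755.
CI: 3.4564 ± 1.136755 → (2.3196, 4.5932).
With 95% confidence, each one-unit increase in living area is associated with a change of between 2.3196 and 4.5932 $1000s in house sale price.

(2.3196, 4.5932)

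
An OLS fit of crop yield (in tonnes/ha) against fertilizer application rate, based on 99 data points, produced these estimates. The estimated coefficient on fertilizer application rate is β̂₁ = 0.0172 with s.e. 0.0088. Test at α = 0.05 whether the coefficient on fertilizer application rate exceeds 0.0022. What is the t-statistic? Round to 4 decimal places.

t = 1.7045

H₀: β₁ = 0.0022 vs H₁: β₁ > 0.0022.
t = (β̂₁ − β₁⁰)/SE = (0.0172 − 0.0022) / 0.0088 = 1.7045.
df = n − 2 = 99 − 2 = 97.
One-sided p ≈ 0.0457, which is < 0.05, so reject H₀.
There is evidence that the true slope on fertilizer application rate exceeds 0.0022 tonnes/ha per unit.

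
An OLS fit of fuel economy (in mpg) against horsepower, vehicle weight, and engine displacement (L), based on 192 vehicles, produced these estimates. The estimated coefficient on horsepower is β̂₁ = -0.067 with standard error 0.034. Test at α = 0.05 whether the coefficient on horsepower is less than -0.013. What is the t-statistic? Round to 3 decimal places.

t = -1.588

H₀: β₁ = -0.013 vs H₁: β₁ < -0.013.
t = (β̂₁ − β₁⁰)/SE = (-0.067 − (-0.013)) / 0.034 = -1.588.
df = n − k − 1 = 192 − 3 − 1 = 188.
One-sided p ≈ 0.0570, which is ≥ 0.05, so fail to reject H₀.
The data do not give significant evidence that the true slope on horsepower is below -0.013 mpg per unit, holding the other predictors fixed.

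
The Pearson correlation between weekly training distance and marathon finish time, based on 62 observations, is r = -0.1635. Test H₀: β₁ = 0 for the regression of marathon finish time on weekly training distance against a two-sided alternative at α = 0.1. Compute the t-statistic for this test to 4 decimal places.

t = -1.2837

t = r·√(n − 2)/√(1 − r²) = -0.1635·√60/√0.973268 = -1.2837.
df = n − 2 = 60.
Two-sided p ≈ 0.2042, which is ≥ 0.1, so fail to reject H₀.
The data do not give significant evidence of a linear association between weekly training distance and marathon finish time.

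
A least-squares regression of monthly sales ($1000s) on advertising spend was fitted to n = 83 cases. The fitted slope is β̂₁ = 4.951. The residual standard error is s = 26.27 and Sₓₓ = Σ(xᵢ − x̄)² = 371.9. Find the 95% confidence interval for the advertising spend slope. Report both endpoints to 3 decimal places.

SE(β̂₁) = s/√Sₓₓ = 26.27/√371.9 = 1.36222.
df = n − 2 = 81.
t* = t_{0.025, 81} = 1.989686.
Margin = t* × SE = 1.989686 × 1.36222 = 2.71039.
CI: 4.951 ± 2.71039 → (2.241, 7.661).
With 95% confidence, each one-unit increase in advertising spend is associated with a change of between 2.241 and 7.661 $1000s in monthly sales.

(2.241, 7.661)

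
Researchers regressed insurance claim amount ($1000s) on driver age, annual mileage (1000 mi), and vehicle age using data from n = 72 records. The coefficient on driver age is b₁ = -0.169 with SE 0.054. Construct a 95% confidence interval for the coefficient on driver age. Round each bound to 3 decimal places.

df = n − k − 1 = 72 − 3 − 1 = 68.
t* = t_{0.025, 68} = 1.995469.
Margin = t* × SE = 1.995469 × 0.054 = 0.10776.
CI: -0.169 ± 0.10776 → (-0.277, -0.061).
With 95% confidence, each one-unit increase in driver age is associated with a change of between -0.277 and -0.061 $1000s in insurance claim amount, holding the other predictors fixed.

(-0.277, -0.061)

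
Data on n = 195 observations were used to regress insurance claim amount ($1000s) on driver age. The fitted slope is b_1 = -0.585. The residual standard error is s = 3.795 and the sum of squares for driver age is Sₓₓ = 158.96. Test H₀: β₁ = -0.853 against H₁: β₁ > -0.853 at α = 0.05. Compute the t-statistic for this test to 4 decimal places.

SE(b_1) = s/√Sₓₓ = 3.795/√158.96 = 0.301001.
t = (-0.585 − (-0.853)) / 0.301001 = 0.8904.
df = n − 2 = 193.
One-sided p ≈ 0.1872, which is ≥ 0.05, so fail to reject H₀.
The data do not give significant evidence that the true slope on driver age exceeds -0.853 $1000s per unit.

t = 0.8904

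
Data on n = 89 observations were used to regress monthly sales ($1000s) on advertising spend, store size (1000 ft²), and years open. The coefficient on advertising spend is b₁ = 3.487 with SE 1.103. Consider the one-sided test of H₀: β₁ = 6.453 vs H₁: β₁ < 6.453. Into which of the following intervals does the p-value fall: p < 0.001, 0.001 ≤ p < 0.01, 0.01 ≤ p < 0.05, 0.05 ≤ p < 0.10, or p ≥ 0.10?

t = (3.487 − 6.453) / 1.103 = -2.689.
df = n − k − 1 = 89 − 3 − 1 = 85.
One-sided p = P(T_{85} < t) ≈ 0.0043.
So 0.001 ≤ p < 0.01.

0.001 ≤ p < 0.01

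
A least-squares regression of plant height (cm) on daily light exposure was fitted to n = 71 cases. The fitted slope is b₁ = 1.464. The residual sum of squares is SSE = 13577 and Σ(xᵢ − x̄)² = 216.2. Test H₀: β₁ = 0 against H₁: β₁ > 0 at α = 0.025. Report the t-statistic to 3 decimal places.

MSE = SSE/(n − 2) = 13577/69 = 196.768.
SE(b₁) = √(MSE/Sₓₓ) = √(196.768/216.2) = 0.954003.
t = 1.464 / 0.954003 = 1.535.
df = n − 2 = 69.
One-sided p ≈ 0.0647, which is ≥ 0.025, so fail to reject H₀.
The data do not give significant evidence that the true slope on daily light exposure is positive.

t = 1.535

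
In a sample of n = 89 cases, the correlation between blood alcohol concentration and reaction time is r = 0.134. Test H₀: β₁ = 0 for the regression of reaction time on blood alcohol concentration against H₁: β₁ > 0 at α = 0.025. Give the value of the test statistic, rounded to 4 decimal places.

t = r·√(n − 2)/√(1 − r²) = 0.134·√87/√0.982044 = 1.2612.
df = n − 2 = 87.
One-sided p ≈ 0.1053, which is ≥ 0.025, so fail to reject H₀.
The data do not give significant evidence of a linear association between blood alcohol concentration and reaction time.

t = 1.2612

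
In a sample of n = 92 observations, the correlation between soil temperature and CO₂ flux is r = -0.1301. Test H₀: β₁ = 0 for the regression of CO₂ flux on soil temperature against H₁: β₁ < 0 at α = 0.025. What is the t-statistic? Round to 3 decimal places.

t = -1.245

t = r·√(n − 2)/√(1 − r²) = -0.1301·√90/√0.983074 = -1.245.
df = n − 2 = 90.
One-sided p ≈ 0.1082, which is ≥ 0.025, so fail to reject H₀.
The data do not give significant evidence of a linear association between soil temperature and CO₂ flux.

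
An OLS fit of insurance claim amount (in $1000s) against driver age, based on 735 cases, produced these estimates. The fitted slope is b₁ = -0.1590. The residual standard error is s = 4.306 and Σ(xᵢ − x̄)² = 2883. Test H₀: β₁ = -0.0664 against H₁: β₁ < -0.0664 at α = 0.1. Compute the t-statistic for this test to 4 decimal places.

SE(b₁) = s/√Sₓₓ = 4.306/√2883 = 0.0801958.
t = (-0.1590 − (-0.0664)) / 0.0801958 = -1.1547.
df = n − 2 = 733.
One-sided p ≈ 0.1243, which is ≥ 0.1, so fail to reject H₀.
The data do not give significant evidence that the true slope on driver age is below -0.0664 $1000s per unit.

t = -1.1547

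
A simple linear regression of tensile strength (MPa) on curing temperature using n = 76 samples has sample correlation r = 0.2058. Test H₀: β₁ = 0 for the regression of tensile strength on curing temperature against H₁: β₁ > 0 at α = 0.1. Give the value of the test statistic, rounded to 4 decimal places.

t = r·√(n − 2)/√(1 − r²) = 0.2058·√74/√0.957646 = 1.8091.
df = n − 2 = 74.
One-sided p ≈ 0.0372, which is < 0.1, so reject H₀.
There is evidence of a linear association between curing temperature and tensile strength.

t = 1.8091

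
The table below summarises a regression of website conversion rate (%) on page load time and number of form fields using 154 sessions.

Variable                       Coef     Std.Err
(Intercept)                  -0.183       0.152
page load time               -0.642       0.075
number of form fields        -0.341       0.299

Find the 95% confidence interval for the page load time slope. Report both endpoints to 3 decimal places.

(-0.790, -0.494)

Read off: b = -0.642, SE = 0.075 for page load time.
df = n − k − 1 = 154 − 2 − 1 = 151.
t* = t_{0.025, 151} = 1.975799.
Margin = t* × SE = 1.975799 × 0.075 = 0.14818.
CI: -0.642 ± 0.14818 → (-0.790, -0.494).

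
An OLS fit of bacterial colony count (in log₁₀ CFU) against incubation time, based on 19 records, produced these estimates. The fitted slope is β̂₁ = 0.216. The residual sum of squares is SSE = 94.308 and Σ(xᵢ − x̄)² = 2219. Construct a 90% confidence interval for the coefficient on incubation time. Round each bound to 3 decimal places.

MSE = SSE/(n − 2) = 94.308/17 = 5.54753.
SE(β̂₁) = √(MSE/Sₓₓ) = √(5.54753/2219) = 0.0500001.
df = n − 2 = 17.
t* = t_{0.05, 17} = 1.739607.
Margin = t* × SE = 1.739607 × 0.0500001 = 0.08698.
CI: 0.216 ± 0.08698 → (0.129, 0.303).
With 90% confidence, each one-unit increase in incubation time is associated with a change of between 0.129 and 0.303 log₁₀ CFU in bacterial colony count.

(0.129, 0.303)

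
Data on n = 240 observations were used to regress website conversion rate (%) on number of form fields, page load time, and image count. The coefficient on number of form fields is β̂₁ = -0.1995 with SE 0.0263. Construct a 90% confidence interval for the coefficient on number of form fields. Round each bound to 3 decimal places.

df = n − k − 1 = 240 − 3 − 1 = 236.
t* = t_{0.05, 236} = 1.651336.
Margin = t* × SE = 1.651336 × 0.0263 = 0.04343.
CI: -0.1995 ± 0.04343 → (-0.243, -0.156).
With 90% confidence, each one-unit increase in number of form fields is associated with a change of between -0.243 and -0.156 % in website conversion rate, holding the other predictors fixed.

(-0.243, -0.156)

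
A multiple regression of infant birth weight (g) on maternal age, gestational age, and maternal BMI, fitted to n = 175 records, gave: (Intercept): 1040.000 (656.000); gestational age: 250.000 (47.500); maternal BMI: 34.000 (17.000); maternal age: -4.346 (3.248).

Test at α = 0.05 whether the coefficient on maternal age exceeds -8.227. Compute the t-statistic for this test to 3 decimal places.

Read off: b = -4.346, SE = 3.248 for maternal age.
H₀: β₁ = -8.227 vs H₁: β₁ > -8.227.
t = (-4.346 − (-8.227)) / 3.248 = 1.195.
df = n − k − 1 = 175 − 3 − 1 = 171.
One-sided p ≈ 0.1169, which is ≥ 0.05, so fail to reject H₀.
The data do not give significant evidence that the true slope on maternal age exceeds -8.227 g per unit, holding the other predictors fixed.

t = 1.195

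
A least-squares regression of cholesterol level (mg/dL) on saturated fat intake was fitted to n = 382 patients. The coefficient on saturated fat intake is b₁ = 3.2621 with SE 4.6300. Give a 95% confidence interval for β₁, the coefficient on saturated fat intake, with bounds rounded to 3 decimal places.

df = n − 2 = 382 − 2 = 380.
t* = t_{0.025, 380} = 1.966226.
Margin = t* × SE = 1.966226 × 4.6300 = 9.10363.
CI: 3.2621 ± 9.10363 → (-5.842, 12.366).
With 95% confidence, each one-unit increase in saturated fat intake is associated with a change of between -5.842 and 12.366 mg/dL in cholesterol level.

(-5.842, 12.366)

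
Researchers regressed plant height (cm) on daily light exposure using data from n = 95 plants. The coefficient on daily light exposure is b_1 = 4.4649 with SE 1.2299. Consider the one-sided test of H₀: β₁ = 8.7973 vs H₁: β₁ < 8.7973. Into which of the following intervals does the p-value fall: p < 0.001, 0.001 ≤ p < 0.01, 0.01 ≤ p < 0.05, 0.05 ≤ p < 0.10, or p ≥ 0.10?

p < 0.001

t = (4.4649 − 8.7973) / 1.2299 = -3.523.
df = n − 2 = 95 − 2 = 93.
One-sided p = P(T_{93} < t) ≈ 0.0003.
So p < 0.001.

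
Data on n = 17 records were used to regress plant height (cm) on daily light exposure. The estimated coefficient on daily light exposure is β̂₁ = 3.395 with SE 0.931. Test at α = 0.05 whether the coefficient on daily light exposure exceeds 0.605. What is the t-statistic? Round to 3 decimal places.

H₀: β₁ = 0.605 vs H₁: β₁ > 0.605.
t = (β̂₁ − β₁⁰)/SE = (3.395 − 0.605) / 0.931 = 2.997.
df = n − 2 = 17 − 2 = 15.
One-sided p ≈ 0.0045, which is < 0.05, so reject H₀.
There is evidence that the true slope on daily light exposure exceeds 0.605 cm per unit.

t = 2.997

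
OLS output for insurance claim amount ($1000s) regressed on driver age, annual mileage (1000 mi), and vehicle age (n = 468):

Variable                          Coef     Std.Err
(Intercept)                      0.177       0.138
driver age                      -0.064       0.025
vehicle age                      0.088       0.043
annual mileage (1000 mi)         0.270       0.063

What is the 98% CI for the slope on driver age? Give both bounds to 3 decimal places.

Read off: b = -0.064, SE = 0.025 for driver age.
df = n − k − 1 = 468 − 3 − 1 = 464.
t* = t_{0.01, 464} = 2.334411.
Margin = t* × SE = 2.334411 × 0.025 = 0.05836.
CI: -0.064 ± 0.05836 → (-0.122, -0.006).

(-0.122, -0.006)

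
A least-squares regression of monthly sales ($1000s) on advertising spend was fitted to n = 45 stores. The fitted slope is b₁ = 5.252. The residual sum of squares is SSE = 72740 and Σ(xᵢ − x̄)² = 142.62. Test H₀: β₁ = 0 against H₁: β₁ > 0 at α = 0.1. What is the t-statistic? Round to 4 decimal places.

t = 1.5250

MSE = SSE/(n − 2) = 72740/43 = 1691.63.
SE(b₁) = √(MSE/Sₓₓ) = √(1691.63/142.62) = 3.44399.
t = 5.252 / 3.44399 = 1.5250.
df = n − 2 = 43.
One-sided p ≈ 0.0673, which is < 0.1, so reject H₀.
There is evidence that the true slope on advertising spend is positive.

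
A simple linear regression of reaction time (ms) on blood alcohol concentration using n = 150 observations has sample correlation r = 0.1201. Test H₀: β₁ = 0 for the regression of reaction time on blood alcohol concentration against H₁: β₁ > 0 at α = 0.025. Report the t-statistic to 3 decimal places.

t = r·√(n − 2)/√(1 − r²) = 0.1201·√148/√0.985576 = 1.472.
df = n − 2 = 148.
One-sided p ≈ 0.0716, which is ≥ 0.025, so fail to reject H₀.
The data do not give significant evidence of a linear association between blood alcohol concentration and reaction time.

t = 1.472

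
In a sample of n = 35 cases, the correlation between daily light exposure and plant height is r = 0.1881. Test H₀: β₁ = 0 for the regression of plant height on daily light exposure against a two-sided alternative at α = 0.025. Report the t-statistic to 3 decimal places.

t = r·√(n − 2)/√(1 − r²) = 0.1881·√33/√0.964618 = 1.100.
df = n − 2 = 33.
Two-sided p ≈ 0.2792, which is ≥ 0.025, so fail to reject H₀.
The data do not give significant evidence of a linear association between daily light exposure and plant height.

t = 1.100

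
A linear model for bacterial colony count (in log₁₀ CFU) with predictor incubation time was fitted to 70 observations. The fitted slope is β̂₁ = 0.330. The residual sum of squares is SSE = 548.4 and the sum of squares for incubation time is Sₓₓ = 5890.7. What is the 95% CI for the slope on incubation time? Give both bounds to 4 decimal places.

(0.2562, 0.4038)

MSE = SSE/(n − 2) = 548.4/68 = 8.06471.
SE(β̂₁) = √(MSE/Sₓₓ) = √(8.06471/5890.7) = 0.0370008.
df = n − 2 = 68.
t* = t_{0.025, 68} = 1.995469.
Margin = t* × SE = 1.995469 × 0.0370008 = 0.073834.
CI: 0.330 ± 0.073834 → (0.2562, 0.4038).
With 95% confidence, each one-unit increase in incubation time is associated with a change of between 0.2562 and 0.4038 log₁₀ CFU in bacterial colony count.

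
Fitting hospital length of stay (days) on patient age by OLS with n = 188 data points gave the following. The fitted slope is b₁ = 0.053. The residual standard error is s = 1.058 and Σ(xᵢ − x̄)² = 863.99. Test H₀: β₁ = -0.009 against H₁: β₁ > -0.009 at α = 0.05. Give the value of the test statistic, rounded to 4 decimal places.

t = 1.7225

SE(b₁) = s/√Sₓₓ = 1.058/√863.99 = 0.0359941.
t = (0.053 − (-0.009)) / 0.0359941 = 1.7225.
df = n − 2 = 186.
One-sided p ≈ 0.0433, which is < 0.05, so reject H₀.
There is evidence that the true slope on patient age exceeds -0.009 days per unit.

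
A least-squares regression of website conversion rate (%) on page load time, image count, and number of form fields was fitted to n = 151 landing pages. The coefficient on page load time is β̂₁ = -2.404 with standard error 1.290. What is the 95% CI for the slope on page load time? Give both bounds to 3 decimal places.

df = n − k − 1 = 151 − 3 − 1 = 147.
t* = t_{0.025, 147} = 1.976233.
Margin = t* × SE = 1.976233 × 1.290 = 2.54934.
CI: -2.404 ± 2.54934 → (-4.953, 0.145).
With 95% confidence, each one-unit increase in page load time is associated with a change of between -4.953 and 0.145 % in website conversion rate, holding the other predictors fixed.

(-4.953, 0.145)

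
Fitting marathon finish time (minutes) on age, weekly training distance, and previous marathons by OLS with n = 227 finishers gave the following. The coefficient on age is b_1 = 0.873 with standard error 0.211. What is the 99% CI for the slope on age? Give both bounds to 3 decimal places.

(0.325, 1.421)

df = n − k − 1 = 227 − 3 − 1 = 223.
t* = t_{0.005, 223} = 2.598055.
Margin = t* × SE = 2.598055 × 0.211 = 0.54819.
CI: 0.873 ± 0.54819 → (0.325, 1.421).
With 99% confidence, each one-unit increase in age is associated with a change of between 0.325 and 1.421 minutes in marathon finish time, holding the other predictors fixed.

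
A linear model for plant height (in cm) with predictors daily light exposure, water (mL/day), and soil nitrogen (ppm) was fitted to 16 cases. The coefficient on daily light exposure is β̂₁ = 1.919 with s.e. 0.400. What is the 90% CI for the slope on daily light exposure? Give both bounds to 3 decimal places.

(1.206, 2.632)

df = n − k − 1 = 16 − 3 − 1 = 12.
t* = t_{0.05, 12} = 1.782288.
Margin = t* × SE = 1.782288 × 0.400 = 0.71292.
CI: 1.919 ± 0.71292 → (1.206, 2.632).
With 90% confidence, each one-unit increase in daily light exposure is associated with a change of between 1.206 and 2.632 cm in plant height, holding the other predictors fixed.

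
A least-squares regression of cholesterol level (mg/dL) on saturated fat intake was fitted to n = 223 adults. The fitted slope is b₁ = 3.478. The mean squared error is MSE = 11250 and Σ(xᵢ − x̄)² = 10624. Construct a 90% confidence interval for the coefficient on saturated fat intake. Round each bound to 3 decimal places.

(1.778, 5.178)

SE(b₁) = √(MSE/Sₓₓ) = √(11250/10624) = 1.02904.
df = n − 2 = 221.
t* = t_{0.05, 221} = 1.651778.
Margin = t* × SE = 1.651778 × 1.02904 = 1.69975.
CI: 3.478 ± 1.69975 → (1.778, 5.178).
With 90% confidence, each one-unit increase in saturated fat intake is associated with a change of between 1.778 and 5.178 mg/dL in cholesterol level.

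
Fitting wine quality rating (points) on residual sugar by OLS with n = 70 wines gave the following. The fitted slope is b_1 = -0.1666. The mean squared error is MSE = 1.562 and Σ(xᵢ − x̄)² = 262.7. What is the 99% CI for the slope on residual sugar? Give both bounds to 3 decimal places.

(-0.371, 0.038)

SE(b_1) = √(MSE/Sₓₓ) = √(1.562/262.7) = 0.07711.
df = n − 2 = 68.
t* = t_{0.005, 68} = 2.650081.
Margin = t* × SE = 2.650081 × 0.07711 = 0.20435.
CI: -0.1666 ± 0.20435 → (-0.371, 0.038).
With 99% confidence, each one-unit increase in residual sugar is associated with a change of between -0.371 and 0.038 points in wine quality rating.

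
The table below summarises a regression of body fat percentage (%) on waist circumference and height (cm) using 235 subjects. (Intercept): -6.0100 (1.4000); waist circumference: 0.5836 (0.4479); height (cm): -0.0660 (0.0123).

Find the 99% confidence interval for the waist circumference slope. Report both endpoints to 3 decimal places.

Read off: b = 0.5836, SE = 0.4479 for waist circumference.
df = n − k − 1 = 235 − 2 − 1 = 232.
t* = t_{0.005, 232} = 2.597186.
Margin = t* × SE = 2.597186 × 0.4479 = 1.16328.
CI: 0.5836 ± 1.16328 → (-0.580, 1.747).

(-0.580, 1.747)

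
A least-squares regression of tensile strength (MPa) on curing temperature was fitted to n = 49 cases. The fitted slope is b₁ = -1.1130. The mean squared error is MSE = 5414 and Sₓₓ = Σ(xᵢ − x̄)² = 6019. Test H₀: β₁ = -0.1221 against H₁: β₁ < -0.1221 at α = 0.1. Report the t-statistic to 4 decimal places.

SE(b₁) = √(MSE/Sₓₓ) = √(5414/6019) = 0.948412.
t = (-1.1130 − (-0.1221)) / 0.948412 = -1.0448.
df = n − 2 = 47.
One-sided p ≈ 0.1507, which is ≥ 0.1, so fail to reject H₀.
The data do not give significant evidence that the true slope on curing temperature is below -0.1221 MPa per unit.

t = -1.0448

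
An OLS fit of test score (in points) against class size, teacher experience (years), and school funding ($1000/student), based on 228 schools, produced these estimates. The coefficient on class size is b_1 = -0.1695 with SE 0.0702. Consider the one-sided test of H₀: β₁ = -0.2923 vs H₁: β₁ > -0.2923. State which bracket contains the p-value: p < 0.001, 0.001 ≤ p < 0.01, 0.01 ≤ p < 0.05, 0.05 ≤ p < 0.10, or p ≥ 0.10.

t = (-0.1695 − (-0.2923)) / 0.0702 = 1.749.
df = n − k − 1 = 228 − 3 − 1 = 224.
One-sided p = P(T_{224} > t) ≈ 0.0408.
So 0.01 ≤ p < 0.05.

0.01 ≤ p < 0.05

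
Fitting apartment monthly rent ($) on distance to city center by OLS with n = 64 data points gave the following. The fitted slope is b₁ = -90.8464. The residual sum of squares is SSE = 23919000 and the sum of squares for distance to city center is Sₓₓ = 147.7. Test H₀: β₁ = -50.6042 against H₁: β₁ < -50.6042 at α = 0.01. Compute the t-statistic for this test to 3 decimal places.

t = -0.787

MSE = SSE/(n − 2) = 23919000/62 = 385790.
SE(b₁) = √(MSE/Sₓₓ) = √(385790/147.7) = 51.1076.
t = (-90.8464 − (-50.6042)) / 51.1076 = -0.787.
df = n − 2 = 62.
One-sided p ≈ 0.2170, which is ≥ 0.01, so fail to reject H₀.
The data do not give significant evidence that the true slope on distance to city center is below -50.6042 $ per unit.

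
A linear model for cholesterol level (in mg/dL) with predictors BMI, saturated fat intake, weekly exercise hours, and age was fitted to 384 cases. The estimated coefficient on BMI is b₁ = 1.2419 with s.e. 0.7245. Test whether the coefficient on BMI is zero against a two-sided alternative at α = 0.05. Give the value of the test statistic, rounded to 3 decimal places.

t = 1.714

H₀: β₁ = 0 vs H₁: β₁ ≠ 0.
t = (b₁ − β₁⁰)/SE = 1.2419 / 0.7245 = 1.714.
df = n − k − 1 = 384 − 4 − 1 = 379.
Two-sided p ≈ 0.0873, which is ≥ 0.05, so fail to reject H₀.
The data do not give significant evidence of an association between BMI and cholesterol level, after adjusting for the other predictors.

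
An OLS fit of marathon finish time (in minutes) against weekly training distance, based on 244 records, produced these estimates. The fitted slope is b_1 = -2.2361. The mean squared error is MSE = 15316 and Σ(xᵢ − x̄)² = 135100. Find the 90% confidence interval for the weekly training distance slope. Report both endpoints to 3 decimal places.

(-2.792, -1.680)

SE(b_1) = √(MSE/Sₓₓ) = √(15316/135100) = 0.336701.
df = n − 2 = 242.
t* = t_{0.05, 242} = 1.651175.
Margin = t* × SE = 1.651175 × 0.336701 = 0.55595.
CI: -2.2361 ± 0.55595 → (-2.792, -1.680).
With 90% confidence, each one-unit increase in weekly training distance is associated with a change of between -2.792 and -1.680 minutes in marathon finish time.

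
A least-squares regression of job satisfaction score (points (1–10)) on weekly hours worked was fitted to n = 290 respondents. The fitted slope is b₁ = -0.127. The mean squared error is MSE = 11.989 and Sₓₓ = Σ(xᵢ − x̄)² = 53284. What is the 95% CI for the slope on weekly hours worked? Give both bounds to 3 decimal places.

(-0.157, -0.097)

SE(b₁) = √(MSE/Sₓₓ) = √(11.989/53284) = 0.0150001.
df = n − 2 = 288.
t* = t_{0.025, 288} = 1.968235.
Margin = t* × SE = 1.968235 × 0.0150001 = 0.02952.
CI: -0.127 ± 0.02952 → (-0.157, -0.097).
With 95% confidence, each one-unit increase in weekly hours worked is associated with a change of between -0.157 and -0.097 points (1–10) in job satisfaction score.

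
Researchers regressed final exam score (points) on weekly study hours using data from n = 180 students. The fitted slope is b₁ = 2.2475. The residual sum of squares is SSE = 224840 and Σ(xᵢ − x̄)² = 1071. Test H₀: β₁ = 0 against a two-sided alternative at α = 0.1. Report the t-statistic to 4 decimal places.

t = 2.0695

MSE = SSE/(n − 2) = 224840/178 = 1263.15.
SE(b₁) = √(MSE/Sₓₓ) = √(1263.15/1071) = 1.08601.
t = 2.2475 / 1.08601 = 2.0695.
df = n − 2 = 178.
Two-sided p ≈ 0.0399, which is < 0.1, so reject H₀.
There is evidence that weekly study hours is associated with final exam score.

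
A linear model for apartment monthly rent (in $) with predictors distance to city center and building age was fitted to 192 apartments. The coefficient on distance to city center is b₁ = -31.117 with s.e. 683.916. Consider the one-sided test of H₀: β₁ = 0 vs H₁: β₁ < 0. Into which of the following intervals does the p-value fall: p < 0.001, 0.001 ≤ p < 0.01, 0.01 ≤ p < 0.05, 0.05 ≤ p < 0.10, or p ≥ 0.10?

p ≥ 0.10

t = -31.117 / 683.916 = -0.045.
df = n − k − 1 = 192 − 2 − 1 = 189.
One-sided p = P(T_{189} < t) ≈ 0.4819.
So p ≥ 0.10.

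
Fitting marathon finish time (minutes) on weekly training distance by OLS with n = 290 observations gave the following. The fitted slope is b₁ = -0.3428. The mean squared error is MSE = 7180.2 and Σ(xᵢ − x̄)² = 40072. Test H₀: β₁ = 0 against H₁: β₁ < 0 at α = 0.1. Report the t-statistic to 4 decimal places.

SE(b₁) = √(MSE/Sₓₓ) = √(7180.2/40072) = 0.4233.
t = -0.3428 / 0.4233 = -0.8098.
df = n − 2 = 288.
One-sided p ≈ 0.2094, which is ≥ 0.1, so fail to reject H₀.
The data do not give significant evidence that the true slope on weekly training distance is negative.

t = -0.8098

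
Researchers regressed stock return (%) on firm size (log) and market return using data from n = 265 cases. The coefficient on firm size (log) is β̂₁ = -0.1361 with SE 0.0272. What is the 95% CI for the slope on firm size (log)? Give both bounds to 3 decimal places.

df = n − k − 1 = 265 − 2 − 1 = 262.
t* = t_{0.025, 262} = 1.96906.
Margin = t* × SE = 1.96906 × 0.0272 = 0.05356.
CI: -0.1361 ± 0.05356 → (-0.190, -0.083).
With 95% confidence, each one-unit increase in firm size (log) is associated with a change of between -0.190 and -0.083 % in stock return, holding the other predictors fixed.

(-0.190, -0.083)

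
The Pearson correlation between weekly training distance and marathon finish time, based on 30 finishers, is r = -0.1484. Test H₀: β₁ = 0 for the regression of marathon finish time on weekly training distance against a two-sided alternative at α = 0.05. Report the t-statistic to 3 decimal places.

t = -0.794

t = r·√(n − 2)/√(1 − r²) = -0.1484·√28/√0.977977 = -0.794.
df = n − 2 = 28.
Two-sided p ≈ 0.4338, which is ≥ 0.05, so fail to reject H₀.
The data do not give significant evidence of a linear association between weekly training distance and marathon finish time.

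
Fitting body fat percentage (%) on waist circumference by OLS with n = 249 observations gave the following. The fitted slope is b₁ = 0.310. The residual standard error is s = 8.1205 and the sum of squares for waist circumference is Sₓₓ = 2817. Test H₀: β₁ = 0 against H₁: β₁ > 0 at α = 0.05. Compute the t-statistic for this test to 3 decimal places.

t = 2.026

SE(b₁) = s/√Sₓₓ = 8.1205/√2817 = 0.152999.
t = 0.310 / 0.152999 = 2.026.
df = n − 2 = 247.
One-sided p ≈ 0.0219, which is < 0.05, so reject H₀.
There is evidence that the true slope on waist circumference is positive.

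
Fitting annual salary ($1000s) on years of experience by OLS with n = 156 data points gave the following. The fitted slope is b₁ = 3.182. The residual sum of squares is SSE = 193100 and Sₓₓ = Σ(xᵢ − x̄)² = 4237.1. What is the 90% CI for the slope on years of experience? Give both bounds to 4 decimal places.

MSE = SSE/(n − 2) = 193100/154 = 1253.9.
SE(b₁) = √(MSE/Sₓₓ) = √(1253.9/4237.1) = 0.543997.
df = n − 2 = 154.
t* = t_{0.05, 154} = 1.654808.
Margin = t* × SE = 1.654808 × 0.543997 = 0.900211.
CI: 3.182 ± 0.900211 → (2.2818, 4.0822).
With 90% confidence, each one-unit increase in years of experience is associated with a change of between 2.2818 and 4.0822 $1000s in annual salary.

(2.2818, 4.0822)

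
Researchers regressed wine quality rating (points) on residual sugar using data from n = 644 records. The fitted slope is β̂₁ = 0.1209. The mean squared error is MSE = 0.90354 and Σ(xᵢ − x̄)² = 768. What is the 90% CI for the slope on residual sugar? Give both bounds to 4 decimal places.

(0.0644, 0.1774)

SE(β̂₁) = √(MSE/Sₓₓ) = √(0.90354/768) = 0.0342999.
df = n − 2 = 642.
t* = t_{0.05, 642} = 1.647231.
Margin = t* × SE = 1.647231 × 0.0342999 = 0.056500.
CI: 0.1209 ± 0.056500 → (0.0644, 0.1774).
With 90% confidence, each one-unit increase in residual sugar is associated with a change of between 0.0644 and 0.1774 points in wine quality rating.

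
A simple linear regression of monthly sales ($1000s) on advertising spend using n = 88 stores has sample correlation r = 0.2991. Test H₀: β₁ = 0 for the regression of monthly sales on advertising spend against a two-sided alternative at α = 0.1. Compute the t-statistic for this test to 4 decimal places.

t = 2.9068

t = r·√(n − 2)/√(1 − r²) = 0.2991·√86/√0.910539 = 2.9068.
df = n − 2 = 86.
Two-sided p ≈ 0.0046, which is < 0.1, so reject H₀.
There is evidence of a linear association between advertising spend and monthly sales.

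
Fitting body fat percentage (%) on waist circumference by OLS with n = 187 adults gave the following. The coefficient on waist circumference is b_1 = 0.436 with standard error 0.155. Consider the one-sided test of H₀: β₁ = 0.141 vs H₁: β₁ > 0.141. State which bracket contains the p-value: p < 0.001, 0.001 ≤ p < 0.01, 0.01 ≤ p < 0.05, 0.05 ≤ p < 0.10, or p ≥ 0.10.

0.01 ≤ p < 0.05

t = (0.436 − 0.141) / 0.155 = 1.903.
df = n − 2 = 187 − 2 = 185.
One-sided p = P(T_{185} > t) ≈ 0.0293.
So 0.01 ≤ p < 0.05.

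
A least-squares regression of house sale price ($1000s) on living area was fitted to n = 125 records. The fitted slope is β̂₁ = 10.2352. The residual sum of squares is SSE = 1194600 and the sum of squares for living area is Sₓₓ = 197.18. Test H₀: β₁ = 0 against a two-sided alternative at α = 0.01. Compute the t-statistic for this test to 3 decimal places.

t = 1.458

MSE = SSE/(n − 2) = 1194600/123 = 9712.2.
SE(β̂₁) = √(MSE/Sₓₓ) = √(9712.2/197.18) = 7.01822.
t = 10.2352 / 7.01822 = 1.458.
df = n − 2 = 123.
Two-sided p ≈ 0.1473, which is ≥ 0.01, so fail to reject H₀.
The data do not give significant evidence of an association between living area and house sale price.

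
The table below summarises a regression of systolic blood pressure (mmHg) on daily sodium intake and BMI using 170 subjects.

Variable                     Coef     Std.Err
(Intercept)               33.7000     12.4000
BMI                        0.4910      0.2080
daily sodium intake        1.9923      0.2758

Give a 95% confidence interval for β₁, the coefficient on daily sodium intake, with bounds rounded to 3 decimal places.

Read off: b = 1.9923, SE = 0.2758 for daily sodium intake.
df = n − k − 1 = 170 − 2 − 1 = 167.
t* = t_{0.025, 167} = 1.974271.
Margin = t* × SE = 1.974271 × 0.2758 = 0.54450.
CI: 1.9923 ± 0.54450 → (1.448, 2.537).

(1.448, 2.537)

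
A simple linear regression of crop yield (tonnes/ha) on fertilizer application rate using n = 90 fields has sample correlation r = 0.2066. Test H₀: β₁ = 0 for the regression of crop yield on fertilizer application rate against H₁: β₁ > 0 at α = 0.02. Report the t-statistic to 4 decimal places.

t = 1.9808

t = r·√(n − 2)/√(1 − r²) = 0.2066·√88/√0.957316 = 1.9808.
df = n − 2 = 88.
One-sided p ≈ 0.0254, which is ≥ 0.02, so fail to reject H₀.
The data do not give significant evidence of a linear association between fertilizer application rate and crop yield.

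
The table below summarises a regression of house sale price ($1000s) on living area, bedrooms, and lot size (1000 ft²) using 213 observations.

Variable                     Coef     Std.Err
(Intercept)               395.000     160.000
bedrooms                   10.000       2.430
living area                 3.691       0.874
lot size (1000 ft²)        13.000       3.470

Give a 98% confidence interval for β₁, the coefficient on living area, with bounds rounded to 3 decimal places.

(1.642, 5.740)

Read off: b = 3.691, SE = 0.874 for living area.
df = n − k − 1 = 213 − 3 − 1 = 209.
t* = t_{0.01, 209} = 2.344322.
Margin = t* × SE = 2.344322 × 0.874 = 2.04894.
CI: 3.691 ± 2.04894 → (1.642, 5.740).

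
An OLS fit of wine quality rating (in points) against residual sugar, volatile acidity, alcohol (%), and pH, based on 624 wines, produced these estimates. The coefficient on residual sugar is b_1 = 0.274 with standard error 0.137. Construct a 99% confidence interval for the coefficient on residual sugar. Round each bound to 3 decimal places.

df = n − k − 1 = 624 − 4 − 1 = 619.
t* = t_{0.005, 619} = 2.583795.
Margin = t* × SE = 2.583795 × 0.137 = 0.35398.
CI: 0.274 ± 0.35398 → (-0.080, 0.628).
With 99% confidence, each one-unit increase in residual sugar is associated with a change of between -0.080 and 0.628 points in wine quality rating, holding the other predictors fixed.

(-0.080, 0.628)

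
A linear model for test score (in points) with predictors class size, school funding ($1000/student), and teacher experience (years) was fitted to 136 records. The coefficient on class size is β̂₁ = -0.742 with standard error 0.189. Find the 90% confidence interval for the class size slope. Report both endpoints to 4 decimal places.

df = n − k − 1 = 136 − 3 − 1 = 132.
t* = t_{0.05, 132} = 1.656479.
Margin = t* × SE = 1.656479 × 0.189 = 0.313075.
CI: -0.742 ± 0.313075 → (-1.0551, -0.4289).
With 90% confidence, each one-unit increase in class size is associated with a change of between -1.0551 and -0.4289 points in test score, holding the other predictors fixed.

(-1.0551, -0.4289)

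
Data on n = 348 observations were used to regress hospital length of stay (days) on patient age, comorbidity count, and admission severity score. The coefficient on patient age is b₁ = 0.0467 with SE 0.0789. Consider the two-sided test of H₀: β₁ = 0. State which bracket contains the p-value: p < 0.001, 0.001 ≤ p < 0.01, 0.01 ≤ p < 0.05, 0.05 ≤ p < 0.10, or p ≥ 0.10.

t = 0.0467 / 0.0789 = 0.592.
df = n − k − 1 = 348 − 3 − 1 = 344.
Two-sided p = 2·P(T_{344} > |t|) ≈ 0.5543.
So p ≥ 0.10.

p ≥ 0.10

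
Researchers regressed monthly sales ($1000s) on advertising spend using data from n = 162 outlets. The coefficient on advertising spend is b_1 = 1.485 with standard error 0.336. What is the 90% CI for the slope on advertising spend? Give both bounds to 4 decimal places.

df = n − 2 = 162 − 2 = 160.
t* = t_{0.05, 160} = 1.654433.
Margin = t* × SE = 1.654433 × 0.336 = 0.555889.
CI: 1.485 ± 0.555889 → (0.9291, 2.0409).
With 90% confidence, each one-unit increase in advertising spend is associated with a change of between 0.9291 and 2.0409 $1000s in monthly sales.

(0.9291, 2.0409)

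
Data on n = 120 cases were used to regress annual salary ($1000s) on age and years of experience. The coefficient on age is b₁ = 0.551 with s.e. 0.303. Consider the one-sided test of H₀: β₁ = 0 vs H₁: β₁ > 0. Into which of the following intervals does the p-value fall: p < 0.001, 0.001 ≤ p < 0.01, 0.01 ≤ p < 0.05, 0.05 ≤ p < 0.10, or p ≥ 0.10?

0.01 ≤ p < 0.05

t = 0.551 / 0.303 = 1.818.
df = n − k − 1 = 120 − 2 − 1 = 117.
One-sided p = P(T_{117} > t) ≈ 0.0358.
So 0.01 ≤ p < 0.05.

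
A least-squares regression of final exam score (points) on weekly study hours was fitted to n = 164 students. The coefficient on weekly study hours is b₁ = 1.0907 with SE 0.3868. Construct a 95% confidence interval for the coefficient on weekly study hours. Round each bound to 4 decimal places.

df = n − 2 = 164 − 2 = 162.
t* = t_{0.025, 162} = 1.974716.
Margin = t* × SE = 1.974716 × 0.3868 = 0.763820.
CI: 1.0907 ± 0.763820 → (0.3269, 1.8545).
With 95% confidence, each one-unit increase in weekly study hours is associated with a change of between 0.3269 and 1.8545 points in final exam score.

(0.3269, 1.8545)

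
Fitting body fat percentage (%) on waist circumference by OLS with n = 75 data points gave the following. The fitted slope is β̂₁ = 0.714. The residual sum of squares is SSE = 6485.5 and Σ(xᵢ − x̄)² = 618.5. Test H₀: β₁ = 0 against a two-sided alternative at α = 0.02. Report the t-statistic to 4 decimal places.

t = 1.8839

MSE = SSE/(n − 2) = 6485.5/73 = 88.8425.
SE(β̂₁) = √(MSE/Sₓₓ) = √(88.8425/618.5) = 0.379001.
t = 0.714 / 0.379001 = 1.8839.
df = n − 2 = 73.
Two-sided p ≈ 0.0636, which is ≥ 0.02, so fail to reject H₀.
The data do not give significant evidence of an association between waist circumference and body fat percentage.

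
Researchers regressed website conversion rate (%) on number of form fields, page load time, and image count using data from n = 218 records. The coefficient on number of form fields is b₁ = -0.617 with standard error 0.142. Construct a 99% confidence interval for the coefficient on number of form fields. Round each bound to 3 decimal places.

(-0.986, -0.248)

df = n − k − 1 = 218 − 3 − 1 = 214.
t* = t_{0.005, 214} = 2.598998.
Margin = t* × SE = 2.598998 × 0.142 = 0.36906.
CI: -0.617 ± 0.36906 → (-0.986, -0.248).
With 99% confidence, each one-unit increase in number of form fields is associated with a change of between -0.986 and -0.248 % in website conversion rate, holding the other predictors fixed.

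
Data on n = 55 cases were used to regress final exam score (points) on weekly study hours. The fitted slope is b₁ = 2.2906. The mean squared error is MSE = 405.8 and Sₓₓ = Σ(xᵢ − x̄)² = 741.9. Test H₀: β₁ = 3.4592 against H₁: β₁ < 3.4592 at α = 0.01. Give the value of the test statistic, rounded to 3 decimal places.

t = -1.580

SE(b₁) = √(MSE/Sₓₓ) = √(405.8/741.9) = 0.739577.
t = (2.2906 − 3.4592) / 0.739577 = -1.580.
df = n − 2 = 53.
One-sided p ≈ 0.0600, which is ≥ 0.01, so fail to reject H₀.
The data do not give significant evidence that the true slope on weekly study hours is below 3.4592 points per unit.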